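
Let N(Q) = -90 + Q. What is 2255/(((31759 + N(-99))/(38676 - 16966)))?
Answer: 10855/7 ≈ 1550.7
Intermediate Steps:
2255/(((31759 + N(-99))/(38676 - 16966))) = 2255/(((31759 + (-90 - 99))/(38676 - 16966))) = 2255/(((31759 - 189)/21710)) = 2255/((31570*(1/21710))) = 2255/(3157/2171) = 2255*(2171/3157) = 10855/7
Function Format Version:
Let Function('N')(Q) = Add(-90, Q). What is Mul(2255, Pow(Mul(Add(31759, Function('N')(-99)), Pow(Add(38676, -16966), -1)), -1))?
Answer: Rational(10855, 7) ≈ 1550.7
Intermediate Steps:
Mul(2255, Pow(Mul(Add(31759, Function('N')(-99)), Pow(Add(38676, -16966), -1)), -1)) = Mul(2255, Pow(Mul(Add(31759, Add(-90, -99)), Pow(Add(38676, -16966), -1)), -1)) = Mul(2255, Pow(Mul(Add(31759, -189), Pow(21710, -1)), -1)) = Mul(2255, Pow(Mul(31570, Rational(1, 21710)), -1)) = Mul(2255, Pow(Rational(3157, 2171), -1)) = Mul(2255, Rational(2171, 3157)) = Rational(10855, 7)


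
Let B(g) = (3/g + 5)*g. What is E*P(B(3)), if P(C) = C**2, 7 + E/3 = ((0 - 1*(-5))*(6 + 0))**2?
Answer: 867996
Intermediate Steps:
B(g) = g*(5 + 3/g) (B(g) = (5 + 3/g)*g = g*(5 + 3/g))
E = 2679 (E = -21 + 3*((0 - 1*(-5))*(6 + 0))**2 = -21 + 3*((0 + 5)*6)**2 = -21 + 3*(5*6)**2 = -21 + 3*30**2 = -21 + 3*900 = -21 + 2700 = 2679)
E*P(B(3)) = 2679*(3 + 5*3)**2 = 2679*(3 + 15)**2 = 2679*18**2 = 2679*324 = 867996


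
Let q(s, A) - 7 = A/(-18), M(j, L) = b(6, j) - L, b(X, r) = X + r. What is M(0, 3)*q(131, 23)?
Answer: 103/6 ≈ 17.167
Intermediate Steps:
M(j, L) = 6 + j - L (M(j, L) = (6 + j) - L = 6 + j - L)
q(s, A) = 7 - A/18 (q(s, A) = 7 + A/(-18) = 7 + A*(-1/18) = 7 - A/18)
M(0, 3)*q(131, 23) = (6 + 0 - 1*3)*(7 - 1/18*23) = (6 + 0 - 3)*(7 - 23/18) = 3*(103/18) = 103/6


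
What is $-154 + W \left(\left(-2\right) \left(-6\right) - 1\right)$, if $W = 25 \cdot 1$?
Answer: $121$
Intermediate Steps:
$W = 25$
$-154 + W \left(\left(-2\right) \left(-6\right) - 1\right) = -154 + 25 \left(\left(-2\right) \left(-6\right) - 1\right) = -154 + 25 \left(12 - 1\right) = -154 + 25 \cdot 11 = -154 + 275 = 121$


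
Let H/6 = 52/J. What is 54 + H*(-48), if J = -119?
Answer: 21402/119 ≈ 179.85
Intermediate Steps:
H = -312/119 (H = 6*(52/(-119)) = 6*(52*(-1/119)) = 6*(-52/119) = -312/119 ≈ -2.6218)
54 + H*(-48) = 54 - 312/119*(-48) = 54 + 14976/119 = 21402/119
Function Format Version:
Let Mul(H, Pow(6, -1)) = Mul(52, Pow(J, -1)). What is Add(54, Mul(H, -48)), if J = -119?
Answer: Rational(21402, 119) ≈ 179.85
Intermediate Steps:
H = Rational(-312, 119) (H = Mul(6, Mul(52, Pow(-119, -1))) = Mul(6, Mul(52, Rational(-1, 119))) = Mul(6, Rational(-52, 119)) = Rational(-312, 119) ≈ -2.6218)
Add(54, Mul(H, -48)) = Add(54, Mul(Rational(-312, 119), -48)) = Add(54, Rational(14976, 119)) = Rational(21402, 119)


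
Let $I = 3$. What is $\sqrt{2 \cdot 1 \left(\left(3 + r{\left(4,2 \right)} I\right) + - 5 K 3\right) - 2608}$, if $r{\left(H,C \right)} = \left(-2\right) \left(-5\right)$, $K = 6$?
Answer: $i \sqrt{2722} \approx 52.173 i$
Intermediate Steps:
$r{\left(H,C \right)} = 10$
$\sqrt{2 \cdot 1 \left(\left(3 + r{\left(4,2 \right)} I\right) + - 5 K 3\right) - 2608} = \sqrt{2 \cdot 1 \left(\left(3 + 10 \cdot 3\right) + \left(-5\right) 6 \cdot 3\right) - 2608} = \sqrt{2 \cdot 1 \left(\left(3 + 30\right) - 90\right) - 2608} = \sqrt{2 \cdot 1 \left(33 - 90\right) - 2608} = \sqrt{2 \cdot 1 \left(-57\right) - 2608} = \sqrt{2 \left(-57\right) - 2608} = \sqrt{-114 - 2608} = \sqrt{-2722} = i \sqrt{2722}$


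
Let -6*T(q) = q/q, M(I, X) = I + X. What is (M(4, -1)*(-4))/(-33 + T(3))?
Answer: 72/199 ≈ 0.36181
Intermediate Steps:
T(q) = -⅙ (T(q) = -q/(6*q) = -⅙*1 = -⅙)
(M(4, -1)*(-4))/(-33 + T(3)) = ((4 - 1)*(-4))/(-33 - ⅙) = (3*(-4))/(-199/6) = -12*(-6/199) = 72/199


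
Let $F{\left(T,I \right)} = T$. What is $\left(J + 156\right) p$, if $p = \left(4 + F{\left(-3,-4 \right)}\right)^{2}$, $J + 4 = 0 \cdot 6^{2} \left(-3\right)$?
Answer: $152$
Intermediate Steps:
$J = -4$ ($J = -4 + 0 \cdot 6^{2} \left(-3\right) = -4 + 0 \cdot 36 \left(-3\right) = -4 + 0 \left(-3\right) = -4 + 0 = -4$)
$p = 1$ ($p = \left(4 - 3\right)^{2} = 1^{2} = 1$)
$\left(J + 156\right) p = \left(-4 + 156\right) 1 = 152 \cdot 1 = 152$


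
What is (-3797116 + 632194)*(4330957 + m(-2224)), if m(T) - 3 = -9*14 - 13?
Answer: -13706710660962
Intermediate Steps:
m(T) = -136 (m(T) = 3 + (-9*14 - 13) = 3 + (-126 - 13) = 3 - 139 = -136)
(-3797116 + 632194)*(4330957 + m(-2224)) = (-3797116 + 632194)*(4330957 - 136) = -3164922*4330821 = -13706710660962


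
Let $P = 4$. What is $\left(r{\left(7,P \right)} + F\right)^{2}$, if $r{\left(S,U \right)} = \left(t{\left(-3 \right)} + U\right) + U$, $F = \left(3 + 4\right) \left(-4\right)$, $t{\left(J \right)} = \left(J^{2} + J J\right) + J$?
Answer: $25$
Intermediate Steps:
$t{\left(J \right)} = J + 2 J^{2}$ ($t{\left(J \right)} = \left(J^{2} + J^{2}\right) + J = 2 J^{2} + J = J + 2 J^{2}$)
$F = -28$ ($F = 7 \left(-4\right) = -28$)
$r{\left(S,U \right)} = 15 + 2 U$ ($r{\left(S,U \right)} = \left(- 3 \left(1 + 2 \left(-3\right)\right) + U\right) + U = \left(- 3 \left(1 - 6\right) + U\right) + U = \left(\left(-3\right) \left(-5\right) + U\right) + U = \left(15 + U\right) + U = 15 + 2 U$)
$\left(r{\left(7,P \right)} + F\right)^{2} = \left(\left(15 + 2 \cdot 4\right) - 28\right)^{2} = \left(\left(15 + 8\right) - 28\right)^{2} = \left(23 - 28\right)^{2} = \left(-5\right)^{2} = 25$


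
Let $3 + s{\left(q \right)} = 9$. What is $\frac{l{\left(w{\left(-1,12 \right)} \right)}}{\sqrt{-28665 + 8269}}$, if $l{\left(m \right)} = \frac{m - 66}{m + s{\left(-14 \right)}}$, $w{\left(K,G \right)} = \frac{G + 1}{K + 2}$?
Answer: $\frac{53 i \sqrt{5099}}{193762} \approx 0.019532 i$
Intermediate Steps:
$s{\left(q \right)} = 6$ ($s{\left(q \right)} = -3 + 9 = 6$)
$w{\left(K,G \right)} = \frac{1 + G}{2 + K}$
$l{\left(m \right)} = \frac{-66 + m}{6 + m}$ ($l{\left(m \right)} = \frac{m - 66}{m + 6} = \frac{-66 + m}{6 + m}$)
$\frac{l{\left(w{\left(-1,12 \right)} \right)}}{\sqrt{-28665 + 8269}} = \frac{\frac{1}{6 + \frac{1 + 12}{2 - 1}} \left(-66 + \frac{1 + 12}{2 - 1}\right)}{\sqrt{-28665 + 8269}} = \frac{\frac{1}{6 + 1^{-1} \cdot 13} \left(-66 + 1^{-1} \cdot 13\right)}{\sqrt{-20396}} = \frac{\frac{1}{6 + 1 \cdot 13} \left(-66 + 1 \cdot 13\right)}{2 i \sqrt{5099}} = \frac{-66 + 13}{6 + 13} \left(- \frac{i \sqrt{5099}}{10198}\right) = \frac{1}{19} \left(-53\right) \left(- \frac{i \sqrt{5099}}{10198}\right) = - \frac{53 \left(- \frac{i \sqrt{5099}}{10198}\right)}{19} = \frac{53 i \sqrt{5099}}{193762}$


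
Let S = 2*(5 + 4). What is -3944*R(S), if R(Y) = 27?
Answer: -106488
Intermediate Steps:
S = 18 (S = 2*9 = 18)
-3944*R(S) = -3944*27 = -106488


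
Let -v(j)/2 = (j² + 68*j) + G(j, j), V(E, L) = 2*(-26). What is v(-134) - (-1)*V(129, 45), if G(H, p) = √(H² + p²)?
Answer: -17740 - 268*√2 ≈ -18119.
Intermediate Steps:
V(E, L) = -52
v(j) = -136*j - 2*j² - 2*√2*√(j²) (v(j) = -2*((j² + 68*j) + √(j² + j²)) = -2*((j² + 68*j) + √(2*j²)) = -2*((j² + 68*j) + √2*√(j²)) = -2*(j² + 68*j + √2*√(j²)) = -136*j - 2*j² - 2*√2*√(j²))
v(-134) - (-1)*V(129, 45) = (-136*(-134) - 2*(-134)² - 2*√2*√((-134)²)) - (-1)*(-52) = (18224 - 2*17956 - 2*√2*√17956) - 1*52 = (18224 - 35912 - 2*√2*134) - 52 = (18224 - 35912 - 268*√2) - 52 = (-17688 - 268*√2) - 52 = -17740 - 268*√2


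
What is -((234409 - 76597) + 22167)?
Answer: -179979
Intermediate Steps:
-((234409 - 76597) + 22167) = -(157812 + 22167) = -1*179979 = -179979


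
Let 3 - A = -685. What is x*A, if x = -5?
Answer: -3440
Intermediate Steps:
A = 688 (A = 3 - 1*(-685) = 3 + 685 = 688)
x*A = -5*688 = -3440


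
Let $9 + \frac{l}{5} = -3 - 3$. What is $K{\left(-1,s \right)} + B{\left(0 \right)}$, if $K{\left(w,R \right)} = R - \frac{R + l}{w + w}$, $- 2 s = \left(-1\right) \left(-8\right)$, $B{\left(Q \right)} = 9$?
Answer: $- \frac{69}{2} \approx -34.5$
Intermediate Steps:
$l = -75$ ($l = -45 + 5 \left(-3 - 3\right) = -45 + 5 \left(-6\right) = -45 - 30 = -75$)
$s = -4$ ($s = - \frac{\left(-1\right) \left(-8\right)}{2} = \left(- \frac{1}{2}\right) 8 = -4$)
$K{\left(w,R \right)} = R - \frac{-75 + R}{2 w}$ ($K{\left(w,R \right)} = R - \frac{R - 75}{w + w} = R - \frac{-75 + R}{2 w}$)
$K{\left(-1,s \right)} + B{\left(0 \right)} = \frac{75 - -4 + 2 \left(-4\right) \left(-1\right)}{2 \left(-1\right)} + 9 = \frac{1}{2} \left(-1\right) \left(75 + 4 + 8\right) + 9 = \frac{1}{2} \left(-1\right) 87 + 9 = - \frac{87}{2} + 9 = - \frac{69}{2}$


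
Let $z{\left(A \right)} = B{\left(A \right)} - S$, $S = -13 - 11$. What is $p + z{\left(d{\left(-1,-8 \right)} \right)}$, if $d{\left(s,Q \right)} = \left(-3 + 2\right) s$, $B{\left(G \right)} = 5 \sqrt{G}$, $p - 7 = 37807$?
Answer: $37843$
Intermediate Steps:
$S = -24$
$p = 37814$ ($p = 7 + 37807 = 37814$)
$d{\left(s,Q \right)} = - s$
$z{\left(A \right)} = 24 + 5 \sqrt{A}$ ($z{\left(A \right)} = 5 \sqrt{A} - -24 = 5 \sqrt{A} + 24 = 24 + 5 \sqrt{A}$)
$p + z{\left(d{\left(-1,-8 \right)} \right)} = 37814 + \left(24 + 5 \sqrt{\left(-1\right) \left(-1\right)}\right) = 37814 + \left(24 + 5 \sqrt{1}\right) = 37814 + \left(24 + 5 \cdot 1\right) = 37814 + \left(24 + 5\right) = 37814 + 29 = 37843$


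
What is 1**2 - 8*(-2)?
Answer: 17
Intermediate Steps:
1**2 - 8*(-2) = 1 + 16 = 17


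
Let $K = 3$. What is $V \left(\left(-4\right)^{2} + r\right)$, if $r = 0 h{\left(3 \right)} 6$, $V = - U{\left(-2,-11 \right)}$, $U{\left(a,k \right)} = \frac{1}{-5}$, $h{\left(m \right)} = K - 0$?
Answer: $\frac{16}{5} \approx 3.2$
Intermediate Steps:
$h{\left(m \right)} = 3$ ($h{\left(m \right)} = 3 - 0 = 3 + 0 = 3$)
$U{\left(a,k \right)} = - \frac{1}{5}$
$V = \frac{1}{5}$ ($V = \left(-1\right) \left(- \frac{1}{5}\right) = \frac{1}{5} \approx 0.2$)
$r = 0$ ($r = 0 \cdot 3 \cdot 6 = 0 \cdot 6 = 0$)
$V \left(\left(-4\right)^{2} + r\right) = \frac{\left(-4\right)^{2} + 0}{5} = \frac{16 + 0}{5} = \frac{1}{5} \cdot 16 = \frac{16}{5}$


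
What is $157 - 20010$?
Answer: $-19853$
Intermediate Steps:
$157 - 20010 = -19853$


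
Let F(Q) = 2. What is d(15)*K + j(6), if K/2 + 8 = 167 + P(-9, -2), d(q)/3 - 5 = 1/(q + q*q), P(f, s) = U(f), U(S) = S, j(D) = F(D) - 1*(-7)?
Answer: 18051/4 ≈ 4512.8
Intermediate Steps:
j(D) = 9 (j(D) = 2 - 1*(-7) = 2 + 7 = 9)
P(f, s) = f
d(q) = 15 + 3/(q + q**2) (d(q) = 15 + 3/(q + q*q) = 15 + 3/(q + q**2))
K = 300 (K = -16 + 2*(167 - 9) = -16 + 2*158 = -16 + 316 = 300)
d(15)*K + j(6) = (3*(1 + 5*15 + 5*15**2)/(15*(1 + 15)))*300 + 9 = (3*(1/15)*(1 + 75 + 5*225)/16)*300 + 9 = (3*(1/15)*(1/16)*(1 + 75 + 1125))*300 + 9 = (3*(1/15)*(1/16)*1201)*300 + 9 = (1201/80)*300 + 9 = 18015/4 + 9 = 18051/4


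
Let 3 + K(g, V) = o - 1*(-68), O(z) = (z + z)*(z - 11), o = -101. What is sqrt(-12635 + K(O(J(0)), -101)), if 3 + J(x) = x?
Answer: I*sqrt(12671) ≈ 112.57*I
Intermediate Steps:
J(x) = -3 + x
O(z) = 2*z*(-11 + z) (O(z) = (2*z)*(-11 + z) = 2*z*(-11 + z))
K(g, V) = -36 (K(g, V) = -3 + (-101 - 1*(-68)) = -3 + (-101 + 68) = -3 - 33 = -36)
sqrt(-12635 + K(O(J(0)), -101)) = sqrt(-12635 - 36) = sqrt(-12671) = I*sqrt(12671)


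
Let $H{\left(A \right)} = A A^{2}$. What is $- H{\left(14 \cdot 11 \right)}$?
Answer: $-3652264$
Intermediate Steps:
$H{\left(A \right)} = A^{3}$
$- H{\left(14 \cdot 11 \right)} = - \left(14 \cdot 11\right)^{3} = - 154^{3} = \left(-1\right) 3652264 = -3652264$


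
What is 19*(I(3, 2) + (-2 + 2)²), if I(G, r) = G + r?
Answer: 95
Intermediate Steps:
19*(I(3, 2) + (-2 + 2)²) = 19*((3 + 2) + (-2 + 2)²) = 19*(5 + 0²) = 19*(5 + 0) = 19*5 = 95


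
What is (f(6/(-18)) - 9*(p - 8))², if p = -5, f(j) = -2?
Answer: 13225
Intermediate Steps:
(f(6/(-18)) - 9*(p - 8))² = (-2 - 9*(-5 - 8))² = (-2 - 9*(-13))² = (-2 + 117)² = 115² = 13225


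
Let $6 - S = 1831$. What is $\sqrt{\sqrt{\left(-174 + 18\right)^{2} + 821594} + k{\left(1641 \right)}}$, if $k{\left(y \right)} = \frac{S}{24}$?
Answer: $\frac{\sqrt{-10950 + 144 \sqrt{845930}}}{12} \approx 29.047$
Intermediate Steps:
$S = -1825$ ($S = 6 - 1831 = -1825$)
$k{\left(y \right)} = - \frac{1825}{24}$
$\sqrt{\sqrt{\left(-174 + 18\right)^{2} + 821594} + k{\left(1641 \right)}} = \sqrt{\sqrt{\left(-174 + 18\right)^{2} + 821594} - \frac{1825}{24}} = \sqrt{\sqrt{\left(-156\right)^{2} + 821594} - \frac{1825}{24}} = \sqrt{\sqrt{24336 + 821594} - \frac{1825}{24}} = \sqrt{\sqrt{845930} - \frac{1825}{24}} = \sqrt{- \frac{1825}{24} + \sqrt{845930}}$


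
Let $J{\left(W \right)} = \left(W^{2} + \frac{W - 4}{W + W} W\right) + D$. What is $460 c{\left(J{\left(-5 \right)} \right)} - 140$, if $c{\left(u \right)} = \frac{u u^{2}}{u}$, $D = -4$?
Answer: $125095$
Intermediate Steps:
$J{\left(W \right)} = -6 + W^{2} + \frac{W}{2}$ ($J{\left(W \right)} = \left(W^{2} + \frac{W - 4}{W + W} W\right) - 4 = \left(W^{2} + \frac{-4 + W}{2 W} W\right) - 4 = \left(W^{2} + \left(-2 + \frac{W}{2}\right)\right) - 4 = \left(-2 + W^{2} + \frac{W}{2}\right) - 4 = -6 + W^{2} + \frac{W}{2}$)
$c{\left(u \right)} = u^{2}$ ($c{\left(u \right)} = \frac{u^{3}}{u} = u^{2}$)
$460 c{\left(J{\left(-5 \right)} \right)} - 140 = 460 \left(-6 + \left(-5\right)^{2} + \frac{1}{2} \left(-5\right)\right)^{2} - 140 = 460 \left(-6 + 25 - \frac{5}{2}\right)^{2} - 140 = 460 \left(\frac{33}{2}\right)^{2} - 140 = 460 \cdot \frac{1089}{4} - 140 = 125235 - 140 = 125095$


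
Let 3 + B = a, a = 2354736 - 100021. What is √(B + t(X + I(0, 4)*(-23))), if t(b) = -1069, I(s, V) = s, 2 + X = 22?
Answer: √2253643 ≈ 1501.2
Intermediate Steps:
X = 20 (X = -2 + 22 = 20)
a = 2254715
B = 2254712 (B = -3 + 2254715 = 2254712)
√(B + t(X + I(0, 4)*(-23))) = √(2254712 - 1069) = √2253643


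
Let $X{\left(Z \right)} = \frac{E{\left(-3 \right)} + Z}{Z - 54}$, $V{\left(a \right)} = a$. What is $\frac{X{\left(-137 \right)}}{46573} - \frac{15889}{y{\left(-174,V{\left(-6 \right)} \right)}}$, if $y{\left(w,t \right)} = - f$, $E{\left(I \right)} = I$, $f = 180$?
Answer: $\frac{141339719027}{1601179740} \approx 88.272$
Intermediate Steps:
$y{\left(w,t \right)} = -180$ ($y{\left(w,t \right)} = \left(-1\right) 180 = -180$)
$X{\left(Z \right)} = \frac{-3 + Z}{-54 + Z}$ ($X{\left(Z \right)} = \frac{-3 + Z}{Z - 54} = \frac{-3 + Z}{-54 + Z}$)
$\frac{X{\left(-137 \right)}}{46573} - \frac{15889}{y{\left(-174,V{\left(-6 \right)} \right)}} = \frac{\frac{1}{-54 - 137} \left(-3 - 137\right)}{46573} - \frac{15889}{-180} = \frac{1}{-191} \left(-140\right) \frac{1}{46573} - - \frac{15889}{180} = \left(- \frac{1}{191}\right) \left(-140\right) \frac{1}{46573} + \frac{15889}{180} = \frac{140}{191} \cdot \frac{1}{46573} + \frac{15889}{180} = \frac{140}{8895443} + \frac{15889}{180} = \frac{141339719027}{1601179740}$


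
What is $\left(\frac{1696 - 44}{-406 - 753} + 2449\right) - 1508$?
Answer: $\frac{1088967}{1159} \approx 939.57$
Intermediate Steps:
$\left(\frac{1696 - 44}{-406 - 753} + 2449\right) - 1508 = \left(\frac{1652}{-1159} + 2449\right) - 1508 = \left(1652 \left(- \frac{1}{1159}\right) + 2449\right) - 1508 = \left(- \frac{1652}{1159} + 2449\right) - 1508 = \frac{2836739}{1159} - 1508 = \frac{1088967}{1159}$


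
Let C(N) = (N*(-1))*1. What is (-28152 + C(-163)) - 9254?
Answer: -37243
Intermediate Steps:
C(N) = -N (C(N) = -N*1 = -N)
(-28152 + C(-163)) - 9254 = (-28152 - 1*(-163)) - 9254 = (-28152 + 163) - 9254 = -27989 - 9254 = -37243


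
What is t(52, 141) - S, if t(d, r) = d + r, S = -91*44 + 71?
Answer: 4126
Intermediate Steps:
S = -3933 (S = -4004 + 71 = -3933)
t(52, 141) - S = (52 + 141) - 1*(-3933) = 193 + 3933 = 4126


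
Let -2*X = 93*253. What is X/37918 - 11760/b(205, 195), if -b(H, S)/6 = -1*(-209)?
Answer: 143720999/15849724 ≈ 9.0677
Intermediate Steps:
b(H, S) = -1254 (b(H, S) = -(-6)*(-209) = -6*209 = -1254)
X = -23529/2 (X = -93*253/2 = -½*23529 = -23529/2 ≈ -11765.)
X/37918 - 11760/b(205, 195) = -23529/2/37918 - 11760/(-1254) = -23529/2*1/37918 - 11760*(-1/1254) = -23529/75836 + 1960/209 = 143720999/15849724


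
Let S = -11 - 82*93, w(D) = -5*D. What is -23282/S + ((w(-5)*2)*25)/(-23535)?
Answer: 15382732/5135337 ≈ 2.9955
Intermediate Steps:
S = -7637 (S = -11 - 7626 = -7637)
-23282/S + ((w(-5)*2)*25)/(-23535) = -23282/(-7637) + ((-5*(-5)*2)*25)/(-23535) = -23282*(-1/7637) + ((25*2)*25)*(-1/23535) = 3326/1091 + (50*25)*(-1/23535) = 3326/1091 + 1250*(-1/23535) = 3326/1091 - 250/4707 = 15382732/5135337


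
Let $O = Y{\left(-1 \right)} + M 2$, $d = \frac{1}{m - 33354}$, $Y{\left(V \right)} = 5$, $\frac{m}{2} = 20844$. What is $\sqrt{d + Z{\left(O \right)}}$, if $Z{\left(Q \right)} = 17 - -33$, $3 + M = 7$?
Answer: $\frac{\sqrt{385865126}}{2778} \approx 7.0711$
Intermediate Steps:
$m = 41688$ ($m = 2 \cdot 20844 = 41688$)
$M = 4$ ($M = -3 + 7 = 4$)
$d = \frac{1}{8334}$ ($d = \frac{1}{41688 - 33354} = \frac{1}{8334} \approx 0.00011999$)
$O = 13$ ($O = 5 + 4 \cdot 2 = 5 + 8 = 13$)
$Z{\left(Q \right)} = 50$ ($Z{\left(Q \right)} = 17 + 33 = 50$)
$\sqrt{d + Z{\left(O \right)}} = \sqrt{\frac{1}{8334} + 50} = \sqrt{\frac{416701}{8334}} = \frac{\sqrt{385865126}}{2778}$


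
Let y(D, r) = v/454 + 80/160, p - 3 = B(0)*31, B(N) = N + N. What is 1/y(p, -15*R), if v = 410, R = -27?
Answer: 454/637 ≈ 0.71272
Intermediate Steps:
B(N) = 2*N
p = 3 (p = 3 + (2*0)*31 = 3 + 0*31 = 3 + 0 = 3)
y(D, r) = 637/454 (y(D, r) = 410/454 + 80/160 = 410*(1/454) + 80*(1/160) = 205/227 + ½ = 637/454)
1/y(p, -15*R) = 1/(637/454) = 454/637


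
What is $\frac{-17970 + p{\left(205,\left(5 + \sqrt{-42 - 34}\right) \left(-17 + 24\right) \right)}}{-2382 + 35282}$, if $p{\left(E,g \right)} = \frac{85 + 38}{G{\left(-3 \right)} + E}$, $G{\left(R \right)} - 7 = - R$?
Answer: $- \frac{3863427}{7073500} \approx -0.54618$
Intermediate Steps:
$G{\left(R \right)} = 7 - R$
$p{\left(E,g \right)} = \frac{123}{10 + E}$ ($p{\left(E,g \right)} = \frac{85 + 38}{\left(7 - -3\right) + E} = \frac{123}{\left(7 + 3\right) + E} = \frac{123}{10 + E}$)
$\frac{-17970 + p{\left(205,\left(5 + \sqrt{-42 - 34}\right) \left(-17 + 24\right) \right)}}{-2382 + 35282} = \frac{-17970 + \frac{123}{10 + 205}}{-2382 + 35282} = \frac{-17970 + \frac{123}{215}}{32900} = \left(-17970 + 123 \cdot \frac{1}{215}\right) \frac{1}{32900} = \left(-17970 + \frac{123}{215}\right) \frac{1}{32900} = \left(- \frac{3863427}{215}\right) \frac{1}{32900} = - \frac{3863427}{7073500}$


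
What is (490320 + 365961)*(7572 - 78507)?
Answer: -60740292735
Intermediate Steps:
(490320 + 365961)*(7572 - 78507) = 856281*(-70935) = -60740292735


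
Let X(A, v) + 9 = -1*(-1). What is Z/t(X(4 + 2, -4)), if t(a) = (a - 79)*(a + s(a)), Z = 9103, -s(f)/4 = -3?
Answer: -9103/348 ≈ -26.158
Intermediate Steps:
X(A, v) = -8 (X(A, v) = -9 - 1*(-1) = -9 + 1 = -8)
s(f) = 12 (s(f) = -4*(-3) = 12)
t(a) = (-79 + a)*(12 + a) (t(a) = (a - 79)*(a + 12) = (-79 + a)*(12 + a))
Z/t(X(4 + 2, -4)) = 9103/(-948 + (-8)² - 67*(-8)) = 9103/(-948 + 64 + 536) = 9103/(-348) = 9103*(-1/348) = -9103/348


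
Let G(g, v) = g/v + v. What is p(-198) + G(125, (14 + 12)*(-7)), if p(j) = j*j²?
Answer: -1412788593/182 ≈ -7.7626e+6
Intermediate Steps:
G(g, v) = v + g/v (G(g, v) = g/v + v = v + g/v)
p(j) = j³
p(-198) + G(125, (14 + 12)*(-7)) = (-198)³ + ((14 + 12)*(-7) + 125/(((14 + 12)*(-7)))) = -7762392 + (26*(-7) + 125/((26*(-7)))) = -7762392 + (-182 + 125/(-182)) = -7762392 + (-182 + 125*(-1/182)) = -7762392 + (-182 - 125/182) = -7762392 - 33249/182 = -1412788593/182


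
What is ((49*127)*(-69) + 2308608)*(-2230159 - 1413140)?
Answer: -6846563990079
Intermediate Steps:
((49*127)*(-69) + 2308608)*(-2230159 - 1413140) = (6223*(-69) + 2308608)*(-3643299) = (-429387 + 2308608)*(-3643299) = 1879221*(-3643299) = -6846563990079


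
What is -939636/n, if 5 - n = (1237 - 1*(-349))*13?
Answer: 313212/6871 ≈ 45.585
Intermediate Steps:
n = -20613 (n = 5 - (1237 - 1*(-349))*13 = 5 - (1237 + 349)*13 = 5 - 1586*13 = 5 - 1*20618 = 5 - 20618 = -20613)
-939636/n = -939636/(-20613) = -939636*(-1/20613) = 313212/6871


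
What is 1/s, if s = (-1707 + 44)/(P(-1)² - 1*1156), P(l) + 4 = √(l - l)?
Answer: 1140/1663 ≈ 0.68551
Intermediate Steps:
P(l) = -4 (P(l) = -4 + √(l - l) = -4 + √0 = -4 + 0 = -4)
s = 1663/1140 (s = (-1707 + 44)/((-4)² - 1*1156) = -1663/(16 - 1156) = -1663/(-1140) = -1663*(-1/1140) = 1663/1140 ≈ 1.4588)
1/s = 1/(1663/1140) = 1140/1663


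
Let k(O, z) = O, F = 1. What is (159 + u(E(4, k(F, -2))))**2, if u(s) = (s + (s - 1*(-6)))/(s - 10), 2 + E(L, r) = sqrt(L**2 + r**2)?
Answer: 405429717/16129 - 1047020*sqrt(17)/16129 ≈ 24869.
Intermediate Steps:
E(L, r) = -2 + sqrt(L**2 + r**2)
u(s) = (6 + 2*s)/(-10 + s) (u(s) = (s + (s + 6))/(-10 + s) = (s + (6 + s))/(-10 + s) = (6 + 2*s)/(-10 + s))
(159 + u(E(4, k(F, -2))))**2 = (159 + 2*(3 + (-2 + sqrt(4**2 + 1**2)))/(-10 + (-2 + sqrt(4**2 + 1**2))))**2 = (159 + 2*(3 + (-2 + sqrt(16 + 1)))/(-10 + (-2 + sqrt(16 + 1))))**2 = (159 + 2*(3 + (-2 + sqrt(17)))/(-10 + (-2 + sqrt(17))))**2 = (159 + 2*(1 + sqrt(17))/(-12 + sqrt(17)))**2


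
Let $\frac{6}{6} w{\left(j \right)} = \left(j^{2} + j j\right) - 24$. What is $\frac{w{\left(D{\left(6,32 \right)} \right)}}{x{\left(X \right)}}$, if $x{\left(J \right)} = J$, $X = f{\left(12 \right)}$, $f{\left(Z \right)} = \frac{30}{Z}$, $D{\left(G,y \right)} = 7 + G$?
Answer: $\frac{628}{5} \approx 125.6$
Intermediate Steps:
$w{\left(j \right)} = -24 + 2 j^{2}$ ($w{\left(j \right)} = \left(j^{2} + j j\right) - 24 = \left(j^{2} + j^{2}\right) - 24 = 2 j^{2} - 24 = -24 + 2 j^{2}$)
$X = \frac{5}{2}$ ($X = \frac{30}{12} = 30 \cdot \frac{1}{12} = \frac{5}{2} \approx 2.5$)
$\frac{w{\left(D{\left(6,32 \right)} \right)}}{x{\left(X \right)}} = \frac{-24 + 2 \left(7 + 6\right)^{2}}{\frac{5}{2}} = \left(-24 + 2 \cdot 13^{2}\right) \frac{2}{5} = \left(-24 + 2 \cdot 169\right) \frac{2}{5} = \left(-24 + 338\right) \frac{2}{5} = 314 \cdot \frac{2}{5} = \frac{628}{5}$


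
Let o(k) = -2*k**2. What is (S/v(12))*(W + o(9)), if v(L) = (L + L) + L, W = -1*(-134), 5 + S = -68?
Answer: 511/9 ≈ 56.778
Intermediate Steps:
S = -73 (S = -5 - 68 = -73)
W = 134
v(L) = 3*L (v(L) = 2*L + L = 3*L)
(S/v(12))*(W + o(9)) = (-73/(3*12))*(134 - 2*9**2) = (-73/36)*(134 - 2*81) = (-73*1/36)*(134 - 162) = -73/36*(-28) = 511/9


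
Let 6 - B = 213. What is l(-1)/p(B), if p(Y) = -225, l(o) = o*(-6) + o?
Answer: -1/45 ≈ -0.022222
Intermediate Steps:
B = -207 (B = 6 - 1*213 = 6 - 213 = -207)
l(o) = -5*o (l(o) = -6*o + o = -5*o)
l(-1)/p(B) = -5*(-1)/(-225) = 5*(-1/225) = -1/45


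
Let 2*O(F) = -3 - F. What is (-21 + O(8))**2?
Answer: 2809/4 ≈ 702.25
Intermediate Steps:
O(F) = -3/2 - F/2 (O(F) = (-3 - F)/2 = -3/2 - F/2)
(-21 + O(8))**2 = (-21 + (-3/2 - 1/2*8))**2 = (-21 + (-3/2 - 4))**2 = (-21 - 11/2)**2 = (-53/2)**2 = 2809/4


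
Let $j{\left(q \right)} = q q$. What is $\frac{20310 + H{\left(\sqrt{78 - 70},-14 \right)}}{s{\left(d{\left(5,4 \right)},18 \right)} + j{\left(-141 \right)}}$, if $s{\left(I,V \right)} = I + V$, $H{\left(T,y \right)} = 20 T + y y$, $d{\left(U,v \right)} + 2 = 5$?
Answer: $\frac{10253}{9951} + \frac{20 \sqrt{2}}{9951} \approx 1.0332$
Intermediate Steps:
$d{\left(U,v \right)} = 3$ ($d{\left(U,v \right)} = -2 + 5 = 3$)
$H{\left(T,y \right)} = y^{2} + 20 T$ ($H{\left(T,y \right)} = 20 T + y^{2} = y^{2} + 20 T$)
$j{\left(q \right)} = q^{2}$
$\frac{20310 + H{\left(\sqrt{78 - 70},-14 \right)}}{s{\left(d{\left(5,4 \right)},18 \right)} + j{\left(-141 \right)}} = \frac{20310 + \left(\left(-14\right)^{2} + 20 \sqrt{78 - 70}\right)}{\left(3 + 18\right) + \left(-141\right)^{2}} = \frac{20310 + \left(196 + 20 \sqrt{8}\right)}{21 + 19881} = \frac{20310 + \left(196 + 20 \cdot 2 \sqrt{2}\right)}{19902} = \left(20310 + \left(196 + 40 \sqrt{2}\right)\right) \frac{1}{19902} = \left(20506 + 40 \sqrt{2}\right) \frac{1}{19902} = \frac{10253}{9951} + \frac{20 \sqrt{2}}{9951}$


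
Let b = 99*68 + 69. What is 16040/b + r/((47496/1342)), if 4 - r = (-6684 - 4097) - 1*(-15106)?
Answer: -2148648919/17945572 ≈ -119.73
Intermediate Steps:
r = -4321 (r = 4 - ((-6684 - 4097) - 1*(-15106)) = 4 - (-10781 + 15106) = 4 - 1*4325 = 4 - 4325 = -4321)
b = 6801 (b = 6732 + 69 = 6801)
16040/b + r/((47496/1342)) = 16040/6801 - 4321/(47496/1342) = 16040*(1/6801) - 4321/(47496*(1/1342)) = 16040/6801 - 4321/23748/671 = 16040/6801 - 4321*671/23748 = 16040/6801 - 2899391/23748 = -2148648919/17945572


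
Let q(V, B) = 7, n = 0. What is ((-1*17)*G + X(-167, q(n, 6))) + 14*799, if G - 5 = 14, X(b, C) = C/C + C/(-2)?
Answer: 21721/2 ≈ 10861.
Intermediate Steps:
X(b, C) = 1 - C/2 (X(b, C) = 1 + C*(-½) = 1 - C/2)
G = 19 (G = 5 + 14 = 19)
((-1*17)*G + X(-167, q(n, 6))) + 14*799 = (-1*17*19 + (1 - ½*7)) + 14*799 = (-17*19 + (1 - 7/2)) + 11186 = (-323 - 5/2) + 11186 = -651/2 + 11186 = 21721/2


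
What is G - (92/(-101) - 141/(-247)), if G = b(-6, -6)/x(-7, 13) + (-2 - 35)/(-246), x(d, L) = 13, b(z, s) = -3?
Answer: 1593635/6136962 ≈ 0.25968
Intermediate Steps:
G = -257/3198 (G = -3/13 + (-2 - 35)/(-246) = -3*1/13 - 37*(-1/246) = -3/13 + 37/246 = -257/3198 ≈ -0.080363)
G - (92/(-101) - 141/(-247)) = -257/3198 - (92/(-101) - 141/(-247)) = -257/3198 - (92*(-1/101) - 141*(-1/247)) = -257/3198 - (-92/101 + 141/247) = -257/3198 - 1*(-8483/24947) = -257/3198 + 8483/24947 = 1593635/6136962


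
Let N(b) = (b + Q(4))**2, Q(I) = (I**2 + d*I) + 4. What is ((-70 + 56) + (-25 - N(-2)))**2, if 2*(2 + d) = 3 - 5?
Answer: 5625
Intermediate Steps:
d = -3 (d = -2 + (3 - 5)/2 = -2 + (1/2)*(-2) = -2 - 1 = -3)
Q(I) = 4 + I**2 - 3*I (Q(I) = (I**2 - 3*I) + 4 = 4 + I**2 - 3*I)
N(b) = (8 + b)**2 (N(b) = (b + (4 + 4**2 - 3*4))**2 = (b + (4 + 16 - 12))**2 = (b + 8)**2 = (8 + b)**2)
((-70 + 56) + (-25 - N(-2)))**2 = ((-70 + 56) + (-25 - (8 - 2)**2))**2 = (-14 + (-25 - 1*6**2))**2 = (-14 + (-25 - 1*36))**2 = (-14 + (-25 - 36))**2 = (-14 - 61)**2 = (-75)**2 = 5625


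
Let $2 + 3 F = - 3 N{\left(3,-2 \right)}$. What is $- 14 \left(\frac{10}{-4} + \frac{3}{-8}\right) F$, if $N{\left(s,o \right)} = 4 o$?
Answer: $\frac{1771}{6} \approx 295.17$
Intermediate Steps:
$F = \frac{22}{3}$ ($F = - \frac{2}{3} + \frac{\left(-3\right) 4 \left(-2\right)}{3} = - \frac{2}{3} + \frac{\left(-3\right) \left(-8\right)}{3} = - \frac{2}{3} + \frac{1}{3} \cdot 24 = - \frac{2}{3} + 8 = \frac{22}{3} \approx 7.3333$)
$- 14 \left(\frac{10}{-4} + \frac{3}{-8}\right) F = - 14 \left(\frac{10}{-4} + \frac{3}{-8}\right) \frac{22}{3} = - 14 \left(10 \left(- \frac{1}{4}\right) + 3 \left(- \frac{1}{8}\right)\right) \frac{22}{3} = - 14 \left(- \frac{5}{2} - \frac{3}{8}\right) \frac{22}{3} = \left(-14\right) \left(- \frac{23}{8}\right) \frac{22}{3} = \frac{161}{4} \cdot \frac{22}{3} = \frac{1771}{6}$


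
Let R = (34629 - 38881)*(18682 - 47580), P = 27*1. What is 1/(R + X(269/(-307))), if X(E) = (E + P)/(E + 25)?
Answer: 3703/455003522098 ≈ 8.1384e-9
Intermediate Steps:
P = 27
R = 122874296 (R = -4252*(-28898) = 122874296)
X(E) = (27 + E)/(25 + E) (X(E) = (E + 27)/(E + 25) = (27 + E)/(25 + E))
1/(R + X(269/(-307))) = 1/(122874296 + (27 + 269/(-307))/(25 + 269/(-307))) = 1/(122874296 + (27 + 269*(-1/307))/(25 + 269*(-1/307))) = 1/(122874296 + (27 - 269/307)/(25 - 269/307)) = 1/(122874296 + (8020/307)/(7406/307)) = 1/(122874296 + (307/7406)*(8020/307)) = 1/(122874296 + 4010/3703) = 1/(455003522098/3703) = 3703/455003522098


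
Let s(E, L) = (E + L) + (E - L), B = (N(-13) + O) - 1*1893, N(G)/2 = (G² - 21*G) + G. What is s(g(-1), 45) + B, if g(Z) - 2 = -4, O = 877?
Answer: -162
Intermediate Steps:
N(G) = -40*G + 2*G² (N(G) = 2*((G² - 21*G) + G) = 2*(G² - 20*G) = -40*G + 2*G²)
g(Z) = -2 (g(Z) = 2 - 4 = -2)
B = -158 (B = (2*(-13)*(-20 - 13) + 877) - 1*1893 = (2*(-13)*(-33) + 877) - 1893 = (858 + 877) - 1893 = 1735 - 1893 = -158)
s(E, L) = 2*E
s(g(-1), 45) + B = 2*(-2) - 158 = -4 - 158 = -162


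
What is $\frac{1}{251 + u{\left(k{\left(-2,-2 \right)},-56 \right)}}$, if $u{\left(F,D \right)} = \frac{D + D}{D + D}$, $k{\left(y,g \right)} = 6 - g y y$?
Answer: $\frac{1}{252} \approx 0.0039683$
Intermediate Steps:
$k{\left(y,g \right)} = 6 - g y^{2}$
$u{\left(F,D \right)} = 1$ ($u{\left(F,D \right)} = \frac{2 D}{2 D} = 2 D \frac{1}{2 D} = 1$)
$\frac{1}{251 + u{\left(k{\left(-2,-2 \right)},-56 \right)}} = \frac{1}{251 + 1} = \frac{1}{252}$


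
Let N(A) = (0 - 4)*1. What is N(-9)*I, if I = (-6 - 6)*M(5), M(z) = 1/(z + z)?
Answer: 24/5 ≈ 4.8000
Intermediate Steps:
N(A) = -4 (N(A) = -4*1 = -4)
M(z) = 1/(2*z)
I = -6/5 (I = (-6 - 6)*((1/2)/5) = -6/5 ≈ -1.2000)
N(-9)*I = -4*(-6/5) = 24/5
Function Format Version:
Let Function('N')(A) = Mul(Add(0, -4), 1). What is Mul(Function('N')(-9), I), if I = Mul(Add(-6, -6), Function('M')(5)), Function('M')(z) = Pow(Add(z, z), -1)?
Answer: Rational(24, 5) ≈ 4.8000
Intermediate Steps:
Function('N')(A) = -4 (Function('N')(A) = Mul(-4, 1) = -4)
Function('M')(z) = Mul(Rational(1, 2), Pow(z, -1)) (Function('M')(z) = Pow(Mul(2, z), -1) = Mul(Rational(1, 2), Pow(z, -1)))
I = Rational(-6, 5) (I = Mul(Add(-6, -6), Mul(Rational(1, 2), Pow(5, -1))) = Mul(-12, Mul(Rational(1, 2), Rational(1, 5))) = Mul(-12, Rational(1, 10)) = Rational(-6, 5) ≈ -1.2000)
Mul(Function('N')(-9), I) = Mul(-4, Rational(-6, 5)) = Rational(24, 5)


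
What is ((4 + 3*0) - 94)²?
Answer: 8100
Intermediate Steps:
((4 + 3*0) - 94)² = ((4 + 0) - 94)² = (4 - 94)² = (-90)² = 8100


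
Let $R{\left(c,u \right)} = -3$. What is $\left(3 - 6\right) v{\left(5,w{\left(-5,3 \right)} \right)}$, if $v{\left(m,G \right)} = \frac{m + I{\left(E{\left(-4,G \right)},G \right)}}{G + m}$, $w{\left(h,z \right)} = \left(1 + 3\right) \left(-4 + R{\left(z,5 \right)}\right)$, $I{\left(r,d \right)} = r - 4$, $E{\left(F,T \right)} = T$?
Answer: $- \frac{81}{23} \approx -3.5217$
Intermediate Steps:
$I{\left(r,d \right)} = -4 + r$ ($I{\left(r,d \right)} = r - 4 = -4 + r$)
$w{\left(h,z \right)} = -28$ ($w{\left(h,z \right)} = \left(1 + 3\right) \left(-4 - 3\right) = 4 \left(-7\right) = -28$)
$v{\left(m,G \right)} = \frac{-4 + G + m}{G + m}$ ($v{\left(m,G \right)} = \frac{m + \left(-4 + G\right)}{G + m} = \frac{-4 + G + m}{G + m}$)
$\left(3 - 6\right) v{\left(5,w{\left(-5,3 \right)} \right)} = \left(3 - 6\right) \frac{-4 - 28 + 5}{-28 + 5} = - 3 \frac{1}{-23} \left(-27\right) = - 3 \left(\left(- \frac{1}{23}\right) \left(-27\right)\right) = \left(-3\right) \frac{27}{23} = - \frac{81}{23}$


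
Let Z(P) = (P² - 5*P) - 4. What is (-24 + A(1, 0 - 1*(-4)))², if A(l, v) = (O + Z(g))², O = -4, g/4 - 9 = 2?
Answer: 8510289217600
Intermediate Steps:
g = 44 (g = 36 + 4*2 = 36 + 8 = 44)
Z(P) = -4 + P² - 5*P
A(l, v) = 2917264 (A(l, v) = (-4 + (-4 + 44² - 5*44))² = (-4 + (-4 + 1936 - 220))² = (-4 + 1712)² = 1708² = 2917264)
(-24 + A(1, 0 - 1*(-4)))² = (-24 + 2917264)² = 2917240² = 8510289217600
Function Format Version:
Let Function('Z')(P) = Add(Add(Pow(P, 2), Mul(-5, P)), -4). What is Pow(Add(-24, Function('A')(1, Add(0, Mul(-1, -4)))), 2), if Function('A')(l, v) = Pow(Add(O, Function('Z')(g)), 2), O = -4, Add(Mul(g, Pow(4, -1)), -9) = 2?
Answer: 8510289217600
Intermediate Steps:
g = 44 (g = Add(36, Mul(4, 2)) = Add(36, 8) = 44)
Function('Z')(P) = Add(-4, Pow(P, 2), Mul(-5, P))
Function('A')(l, v) = 2917264 (Function('A')(l, v) = Pow(Add(-4, Add(-4, Pow(44, 2), Mul(-5, 44))), 2) = Pow(Add(-4, Add(-4, 1936, -220)), 2) = Pow(Add(-4, 1712), 2) = Pow(1708, 2) = 2917264)
Pow(Add(-24, Function('A')(1, Add(0, Mul(-1, -4)))), 2) = Pow(Add(-24, 2917264), 2) = Pow(2917240, 2) = 8510289217600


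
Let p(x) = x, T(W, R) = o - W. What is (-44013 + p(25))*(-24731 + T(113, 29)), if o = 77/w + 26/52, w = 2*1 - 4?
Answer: 1094509416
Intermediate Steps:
w = -2 (w = 2 - 4 = -2)
o = -38 (o = 77/(-2) + 26/52 = 77*(-1/2) + 26*(1/52) = -77/2 + 1/2 = -38)
T(W, R) = -38 - W
(-44013 + p(25))*(-24731 + T(113, 29)) = (-44013 + 25)*(-24731 + (-38 - 1*113)) = -43988*(-24731 + (-38 - 113)) = -43988*(-24731 - 151) = -43988*(-24882) = 1094509416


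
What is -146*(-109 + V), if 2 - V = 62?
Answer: 24674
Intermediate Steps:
V = -60 (V = 2 - 1*62 = 2 - 62 = -60)
-146*(-109 + V) = -146*(-109 - 60) = -146*(-169) = 24674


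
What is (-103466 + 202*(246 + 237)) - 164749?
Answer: -170649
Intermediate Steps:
(-103466 + 202*(246 + 237)) - 164749 = (-103466 + 202*483) - 164749 = (-103466 + 97566) - 164749 = -5900 - 164749 = -170649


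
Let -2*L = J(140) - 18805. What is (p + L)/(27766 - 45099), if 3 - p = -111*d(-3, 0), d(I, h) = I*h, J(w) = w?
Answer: -18671/34666 ≈ -0.53860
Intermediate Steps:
p = 3 (p = 3 - (-111)*(-3*0) = 3 - (-111)*0 = 3 - 1*0 = 3 + 0 = 3)
L = 18665/2 (L = -(140 - 18805)/2 = -1/2*(-18665) = 18665/2 ≈ 9332.5)
(p + L)/(27766 - 45099) = (3 + 18665/2)/(27766 - 45099) = (18671/2)/(-17333) = (18671/2)*(-1/17333) = -18671/34666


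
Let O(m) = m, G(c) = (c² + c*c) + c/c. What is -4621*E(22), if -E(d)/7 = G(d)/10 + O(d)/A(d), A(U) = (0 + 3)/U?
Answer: 250592209/30 ≈ 8.3531e+6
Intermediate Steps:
G(c) = 1 + 2*c² (G(c) = (c² + c²) + 1 = 2*c² + 1 = 1 + 2*c²)
A(U) = 3/U
E(d) = -7/10 - 56*d²/15 (E(d) = -7*((1 + 2*d²)/10 + d/((3/d))) = -7*((1 + 2*d²)*(⅒) + d*(d/3)) = -7*((⅒ + d²/5) + d²/3) = -7*(⅒ + 8*d²/15) = -7/10 - 56*d²/15)
-4621*E(22) = -4621*(-7/10 - 56/15*22²) = -4621*(-7/10 - 56/15*484) = -4621*(-7/10 - 27104/15) = -4621*(-54229/30) = 250592209/30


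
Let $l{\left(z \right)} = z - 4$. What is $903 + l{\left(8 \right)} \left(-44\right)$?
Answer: $727$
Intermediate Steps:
$l{\left(z \right)} = -4 + z$
$903 + l{\left(8 \right)} \left(-44\right) = 903 + \left(-4 + 8\right) \left(-44\right) = 903 + 4 \left(-44\right) = 903 - 176 = 727$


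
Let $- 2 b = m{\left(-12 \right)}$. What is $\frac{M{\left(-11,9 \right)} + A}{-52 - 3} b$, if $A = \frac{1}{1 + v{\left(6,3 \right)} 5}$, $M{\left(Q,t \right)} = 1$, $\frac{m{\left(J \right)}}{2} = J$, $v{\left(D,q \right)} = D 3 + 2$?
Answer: $- \frac{1224}{5555} \approx -0.22034$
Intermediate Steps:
$v{\left(D,q \right)} = 2 + 3 D$ ($v{\left(D,q \right)} = 3 D + 2 = 2 + 3 D$)
$m{\left(J \right)} = 2 J$
$A = \frac{1}{101}$ ($A = \frac{1}{1 + \left(2 + 3 \cdot 6\right) 5} = \frac{1}{1 + \left(2 + 18\right) 5} = \frac{1}{1 + 20 \cdot 5} = \frac{1}{1 + 100} = \frac{1}{101} \approx 0.009901$)
$b = 12$ ($b = - \frac{2 \left(-12\right)}{2} = \left(- \frac{1}{2}\right) \left(-24\right) = 12$)
$\frac{M{\left(-11,9 \right)} + A}{-52 - 3} b = \frac{1 + \frac{1}{101}}{-52 - 3} \cdot 12 = \frac{102}{101 \left(-55\right)} 12 = \frac{102}{101} \left(- \frac{1}{55}\right) 12 = \left(- \frac{102}{5555}\right) 12 = - \frac{1224}{5555}$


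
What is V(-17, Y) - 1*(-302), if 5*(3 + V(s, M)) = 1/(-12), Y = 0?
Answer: 17939/60 ≈ 298.98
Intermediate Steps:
V(s, M) = -181/60 (V(s, M) = -3 + (1/5)/(-12) = -3 + (1/5)*(-1/12) = -3 - 1/60 = -181/60)
V(-17, Y) - 1*(-302) = -181/60 - 1*(-302) = -181/60 + 302 = 17939/60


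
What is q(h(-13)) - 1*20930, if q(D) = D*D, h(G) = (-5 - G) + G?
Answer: -20905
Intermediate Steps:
h(G) = -5
q(D) = D²
q(h(-13)) - 1*20930 = (-5)² - 1*20930 = 25 - 20930 = -20905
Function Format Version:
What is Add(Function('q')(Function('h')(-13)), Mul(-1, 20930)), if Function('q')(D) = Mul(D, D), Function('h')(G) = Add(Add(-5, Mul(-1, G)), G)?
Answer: -20905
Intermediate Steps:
Function('h')(G) = -5
Function('q')(D) = Pow(D, 2)
Add(Function('q')(Function('h')(-13)), Mul(-1, 20930)) = Add(Pow(-5, 2), Mul(-1, 20930)) = Add(25, -20930) = -20905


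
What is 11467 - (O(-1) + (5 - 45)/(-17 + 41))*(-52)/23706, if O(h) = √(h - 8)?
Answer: 407754923/35559 + 26*I/3951 ≈ 11467.0 + 0.0065806*I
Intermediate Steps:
O(h) = √(-8 + h)
11467 - (O(-1) + (5 - 45)/(-17 + 41))*(-52)/23706 = 11467 - (√(-8 - 1) + (5 - 45)/(-17 + 41))*(-52)/23706 = 11467 - (√(-9) - 40/24)*(-52)/23706 = 11467 - (3*I - 40*1/24)*(-52)/23706 = 11467 - (3*I - 5/3)*(-52)/23706 = 11467 - (-5/3 + 3*I)*(-52)/23706 = 11467 - (260/3 - 156*I)/23706 = 11467 - (130/35559 - 26*I/3951) = 11467 + (-130/35559 + 26*I/3951) = 407754923/35559 + 26*I/3951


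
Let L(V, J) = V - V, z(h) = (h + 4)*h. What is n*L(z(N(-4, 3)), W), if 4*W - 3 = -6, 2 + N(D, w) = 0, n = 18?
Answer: 0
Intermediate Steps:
N(D, w) = -2 (N(D, w) = -2 + 0 = -2)
W = -¾ (W = ¾ + (¼)*(-6) = ¾ - 3/2 = -¾ ≈ -0.75000)
z(h) = h*(4 + h) (z(h) = (4 + h)*h = h*(4 + h))
L(V, J) = 0
n*L(z(N(-4, 3)), W) = 18*0 = 0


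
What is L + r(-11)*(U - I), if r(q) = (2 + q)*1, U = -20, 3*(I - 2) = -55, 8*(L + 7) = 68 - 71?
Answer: 205/8 ≈ 25.625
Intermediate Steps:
L = -59/8 (L = -7 + (68 - 71)/8 = -7 + (⅛)*(-3) = -7 - 3/8 = -59/8 ≈ -7.3750)
I = -49/3 (I = 2 + (⅓)*(-55) = 2 - 55/3 = -49/3 ≈ -16.333)
r(q) = 2 + q
L + r(-11)*(U - I) = -59/8 + (2 - 11)*(-20 - 1*(-49/3)) = -59/8 - 9*(-20 + 49/3) = -59/8 - 9*(-11/3) = -59/8 + 33 = 205/8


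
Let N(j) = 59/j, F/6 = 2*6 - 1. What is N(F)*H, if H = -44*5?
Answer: -590/3 ≈ -196.67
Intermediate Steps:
F = 66 (F = 6*(2*6 - 1) = 6*(12 - 1) = 6*11 = 66)
H = -220
N(F)*H = (59/66)*(-220) = -590/3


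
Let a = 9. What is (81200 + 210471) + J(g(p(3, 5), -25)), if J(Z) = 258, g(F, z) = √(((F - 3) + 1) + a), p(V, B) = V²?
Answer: 291929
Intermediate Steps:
g(F, z) = √(7 + F) (g(F, z) = √(((F - 3) + 1) + 9) = √(((-3 + F) + 1) + 9) = √((-2 + F) + 9) = √(7 + F))
(81200 + 210471) + J(g(p(3, 5), -25)) = (81200 + 210471) + 258 = 291671 + 258 = 291929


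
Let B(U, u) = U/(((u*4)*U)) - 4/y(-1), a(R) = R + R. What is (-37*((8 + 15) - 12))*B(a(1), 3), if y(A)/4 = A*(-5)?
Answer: 2849/60 ≈ 47.483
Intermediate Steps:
y(A) = -20*A (y(A) = 4*(A*(-5)) = 4*(-5*A) = -20*A)
a(R) = 2*R
B(U, u) = -1/5 + 1/(4*u) (B(U, u) = U/(((u*4)*U)) - 4/((-20*(-1))) = U/(((4*u)*U)) - 4/20 = U/((4*U*u)) - 4*1/20 = U*(1/(4*U*u)) - 1/5 = 1/(4*u) - 1/5 = -1/5 + 1/(4*u))
(-37*((8 + 15) - 12))*B(a(1), 3) = (-37*((8 + 15) - 12))*((1/20)*(5 - 4*3)/3) = (-37*(23 - 12))*((1/20)*(1/3)*(5 - 12)) = (-37*11)*((1/20)*(1/3)*(-7)) = -407*(-7/60) = 2849/60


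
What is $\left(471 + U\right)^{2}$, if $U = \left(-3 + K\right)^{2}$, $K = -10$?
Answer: $409600$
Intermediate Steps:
$U = 169$ ($U = \left(-3 - 10\right)^{2} = \left(-13\right)^{2} = 169$)
$\left(471 + U\right)^{2} = \left(471 + 169\right)^{2} = 640^{2} = 409600$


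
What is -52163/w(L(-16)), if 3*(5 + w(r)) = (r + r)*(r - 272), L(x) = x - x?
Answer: 52163/5 ≈ 10433.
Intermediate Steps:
L(x) = 0
w(r) = -5 + 2*r*(-272 + r)/3 (w(r) = -5 + ((r + r)*(r - 272))/3 = -5 + ((2*r)*(-272 + r))/3 = -5 + (2*r*(-272 + r))/3 = -5 + 2*r*(-272 + r)/3)
-52163/w(L(-16)) = -52163/(-5 - 544/3*0 + (⅔)*0²) = -52163/(-5 + 0 + (⅔)*0) = -52163/(-5 + 0 + 0) = -52163/(-5) = -52163*(-⅕) = 52163/5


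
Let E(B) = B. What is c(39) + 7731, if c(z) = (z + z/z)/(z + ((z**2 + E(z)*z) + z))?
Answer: 603019/78 ≈ 7731.0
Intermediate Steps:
c(z) = (1 + z)/(2*z + 2*z**2) (c(z) = (z + z/z)/(z + ((z**2 + z*z) + z)) = (z + 1)/(z + ((z**2 + z**2) + z)) = (1 + z)/(z + (2*z**2 + z)) = (1 + z)/(z + (z + 2*z**2)) = (1 + z)/(2*z + 2*z**2))
c(39) + 7731 = (1/2)/39 + 7731 = (1/2)*(1/39) + 7731 = 1/78 + 7731 = 603019/78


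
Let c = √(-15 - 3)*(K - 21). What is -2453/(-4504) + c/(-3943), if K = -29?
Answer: 2453/4504 + 150*I*√2/3943 ≈ 0.54463 + 0.0538*I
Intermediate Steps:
c = -150*I*√2 (c = √(-15 - 3)*(-29 - 21) = √(-18)*(-50) = (3*I*√2)*(-50) = -150*I*√2 ≈ -212.13*I)
-2453/(-4504) + c/(-3943) = -2453/(-4504) - 150*I*√2/(-3943) = -2453*(-1/4504) - 150*I*√2*(-1/3943) = 2453/4504 + 150*I*√2/3943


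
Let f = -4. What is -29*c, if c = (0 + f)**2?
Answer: -464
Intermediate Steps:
c = 16 (c = (0 - 4)**2 = (-4)**2 = 16)
-29*c = -29*16 = -464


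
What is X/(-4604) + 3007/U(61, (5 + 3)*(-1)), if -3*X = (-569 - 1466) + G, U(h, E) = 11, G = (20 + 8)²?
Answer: 13839641/50644 ≈ 273.27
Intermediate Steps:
G = 784 (G = 28² = 784)
X = 417 (X = -((-569 - 1466) + 784)/3 = -(-2035 + 784)/3 = -⅓*(-1251) = 417)
X/(-4604) + 3007/U(61, (5 + 3)*(-1)) = 417/(-4604) + 3007/11 = 417*(-1/4604) + 3007*(1/11) = -417/4604 + 3007/11 = 13839641/50644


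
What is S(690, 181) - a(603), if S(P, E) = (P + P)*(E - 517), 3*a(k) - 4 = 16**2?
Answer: -1391300/3 ≈ -4.6377e+5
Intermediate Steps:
a(k) = 260/3 (a(k) = 4/3 + (1/3)*16**2 = 4/3 + (1/3)*256 = 4/3 + 256/3 = 260/3)
S(P, E) = 2*P*(-517 + E) (S(P, E) = (2*P)*(-517 + E) = 2*P*(-517 + E))
S(690, 181) - a(603) = 2*690*(-517 + 181) - 1*260/3 = 2*690*(-336) - 260/3 = -463680 - 260/3 = -1391300/3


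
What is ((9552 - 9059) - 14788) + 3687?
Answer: -10608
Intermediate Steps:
((9552 - 9059) - 14788) + 3687 = (493 - 14788) + 3687 = -14295 + 3687 = -10608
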